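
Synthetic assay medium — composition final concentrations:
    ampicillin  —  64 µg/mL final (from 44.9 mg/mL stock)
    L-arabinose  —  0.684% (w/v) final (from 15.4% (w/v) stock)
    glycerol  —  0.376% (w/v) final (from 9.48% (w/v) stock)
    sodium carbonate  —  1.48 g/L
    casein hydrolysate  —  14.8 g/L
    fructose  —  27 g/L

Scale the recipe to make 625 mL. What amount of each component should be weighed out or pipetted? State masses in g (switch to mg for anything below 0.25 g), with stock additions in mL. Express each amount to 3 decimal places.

ampicillin 0.891 mL; L-arabinose 27.760 mL; glycerol 24.789 mL; sodium carbonate 0.925 g; casein hydrolysate 9.250 g; fructose 16.875 g

Target volume = 625 mL = 0.625 L.
ampicillin: dilute stock: 64 µg/mL × 625 mL ÷ 44900 µg/mL = 0.891 mL
L-arabinose: dilute stock: 0.684% ÷ 15.4% × 625 mL = 27.760 mL
glycerol: C1V1 = C2V2 → 0.376% ÷ 9.48% × 625 mL = 24.789 mL
sodium carbonate: 1.48 g/L × 0.625 L = 0.925 g
casein hydrolysate: 14.8 g/L × 0.625 L = 9.250 g
fructose: 27 g/L × 0.625 L = 16.875 g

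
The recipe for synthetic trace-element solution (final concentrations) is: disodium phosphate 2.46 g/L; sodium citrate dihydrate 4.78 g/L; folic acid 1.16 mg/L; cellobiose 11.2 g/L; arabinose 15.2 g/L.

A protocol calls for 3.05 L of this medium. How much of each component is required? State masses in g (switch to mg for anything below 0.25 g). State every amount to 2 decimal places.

Scale factor relative to 1 L: 3.05.
disodium phosphate: 2.46 g/L × 3.05 L = 7.50 g
sodium citrate dihydrate: 4.78 g/L × 3.05 L = 14.58 g
folic acid: 1.16 mg/L × 3.05 L = 3.54 mg
cellobiose: 11.2 g/L × 3.05 L = 34.16 g
arabinose: 15.2 g/L × 3.05 L = 46.36 g

disodium phosphate 7.50 g; sodium citrate dihydrate 14.58 g; folic acid 3.54 mg; cellobiose 34.16 g; arabinose 46.36 g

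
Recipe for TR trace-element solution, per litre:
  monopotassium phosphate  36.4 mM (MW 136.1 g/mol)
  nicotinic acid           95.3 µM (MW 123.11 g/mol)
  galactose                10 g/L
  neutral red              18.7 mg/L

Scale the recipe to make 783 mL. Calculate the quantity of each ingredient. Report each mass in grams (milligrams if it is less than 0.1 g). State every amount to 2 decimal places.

monopotassium phosphate 3.88 g; nicotinic acid 9.19 mg; galactose 7.83 g; neutral red 14.64 mg

Working volume: 783 mL = 0.783 L.
monopotassium phosphate: 36.4 mmol/L × 136.1 g/mol × 0.783 L ÷ 1000 = 3.88 g
nicotinic acid: 95.3 µmol/L × 123.11 g/mol × 0.783 L ÷ 1000 = 9.19 mg
galactose: 10 g/L × 0.783 L = 7.83 g
neutral red: 18.7 mg/L × 0.783 L = 14.64 mg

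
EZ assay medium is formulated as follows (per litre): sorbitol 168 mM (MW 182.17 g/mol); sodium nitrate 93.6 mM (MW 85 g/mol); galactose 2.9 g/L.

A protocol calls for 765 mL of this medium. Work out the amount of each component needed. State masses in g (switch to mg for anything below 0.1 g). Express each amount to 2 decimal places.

Scale factor relative to 1 L: 0.765.
sorbitol: 168 mmol/L × 182.17 g/mol × 0.765 L ÷ 1000 = 23.41 g
sodium nitrate: 93.6 mmol/L × 85 g/mol × 0.765 L ÷ 1000 = 6.09 g
galactose: 2.9 g/L × 0.765 L = 2.22 g

sorbitol 23.41 g; sodium nitrate 6.09 g; galactose 2.22 g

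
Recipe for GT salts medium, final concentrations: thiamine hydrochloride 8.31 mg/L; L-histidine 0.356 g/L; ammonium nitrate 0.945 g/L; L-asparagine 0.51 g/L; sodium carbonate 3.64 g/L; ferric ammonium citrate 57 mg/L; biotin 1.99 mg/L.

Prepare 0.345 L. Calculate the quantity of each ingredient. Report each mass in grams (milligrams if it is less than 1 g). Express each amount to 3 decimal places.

thiamine hydrochloride 2.867 mg; L-histidine 122.820 mg; ammonium nitrate 326.025 mg; L-asparagine 175.950 mg; sodium carbonate 1.256 g; ferric ammonium citrate 19.665 mg; biotin 0.687 mg

Working volume: 0.345 L.
thiamine hydrochloride: 8.31 mg/L × 0.345 L = 2.867 mg
L-histidine: 0.356 g/L × 0.345 L = 0.12282 g = 122.820 mg
ammonium nitrate: 0.945 g/L × 0.345 L = 0.326025 g = 326.025 mg
L-asparagine: 0.51 g/L × 0.345 L = 0.17595 g = 175.950 mg
sodium carbonate: 3.64 g/L × 0.345 L = 1.256 g
ferric ammonium citrate: 57 mg/L × 0.345 L = 19.665 mg
biotin: 1.99 mg/L × 0.345 L = 0.687 mg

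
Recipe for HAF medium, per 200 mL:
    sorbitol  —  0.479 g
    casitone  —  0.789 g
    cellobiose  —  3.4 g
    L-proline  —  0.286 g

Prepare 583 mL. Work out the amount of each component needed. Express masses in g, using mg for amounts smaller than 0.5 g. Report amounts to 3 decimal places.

sorbitol 1.396 g; casitone 2.300 g; cellobiose 9.911 g; L-proline 0.834 g

Scale factor = 583 mL / 200 mL = 2.915.
sorbitol: 0.479 g × (583 mL / 200 mL) = 1.396 g
casitone: 0.789 g × (583 mL / 200 mL) = 2.300 g
cellobiose: 3.4 g × (583 mL / 200 mL) = 9.911 g
L-proline: 0.286 g × (583 mL / 200 mL) = 0.834 g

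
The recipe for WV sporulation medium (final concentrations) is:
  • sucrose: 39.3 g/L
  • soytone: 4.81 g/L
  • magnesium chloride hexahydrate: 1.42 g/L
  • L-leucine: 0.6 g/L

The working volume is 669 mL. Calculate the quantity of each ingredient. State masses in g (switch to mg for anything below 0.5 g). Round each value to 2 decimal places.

Working volume: 669 mL = 0.669 L.
sucrose: 39.3 g/L × 0.669 L = 26.29 g
soytone: 4.81 g/L × 0.669 L = 3.22 g
magnesium chloride hexahydrate: 1.42 g/L × 0.669 L = 0.95 g
L-leucine: 0.6 g/L × 0.669 L = 0.4014 g = 401.40 mg

sucrose 26.29 g; soytone 3.22 g; magnesium chloride hexahydrate 0.95 g; L-leucine 401.40 mg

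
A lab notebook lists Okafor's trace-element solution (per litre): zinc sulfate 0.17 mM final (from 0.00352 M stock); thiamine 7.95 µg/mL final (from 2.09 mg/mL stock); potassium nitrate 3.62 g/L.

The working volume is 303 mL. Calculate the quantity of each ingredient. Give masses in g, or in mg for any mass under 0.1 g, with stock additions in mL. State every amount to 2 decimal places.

Scale factor relative to 1 L: 0.303.
zinc sulfate: C1V1 = C2V2 → 0.17 mM × 303 mL ÷ 3.52 mM = 14.63 mL
thiamine: C1V1 = C2V2 → 7.95 µg/mL × 303 mL ÷ 2090 µg/mL = 1.15 mL
potassium nitrate: 3.62 g/L × 0.303 L = 1.10 g

zinc sulfate 14.63 mL; thiamine 1.15 mL; potassium nitrate 1.10 g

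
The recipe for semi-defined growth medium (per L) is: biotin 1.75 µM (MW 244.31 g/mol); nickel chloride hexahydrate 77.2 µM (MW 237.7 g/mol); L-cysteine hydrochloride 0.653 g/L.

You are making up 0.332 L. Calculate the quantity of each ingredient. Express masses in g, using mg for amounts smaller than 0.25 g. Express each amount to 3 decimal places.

Scale factor relative to 1 L: 0.332.
biotin: 1.75 µmol/L × 244.31 g/mol × 0.332 L ÷ 1000 = 0.142 mg
nickel chloride hexahydrate: 77.2 µmol/L × 237.7 g/mol × 0.332 L ÷ 1000 = 6.092 mg
L-cysteine hydrochloride: 0.653 g/L × 0.332 L = 0.216796 g = 216.796 mg

biotin 0.142 mg; nickel chloride hexahydrate 6.092 mg; L-cysteine hydrochloride 216.796 mg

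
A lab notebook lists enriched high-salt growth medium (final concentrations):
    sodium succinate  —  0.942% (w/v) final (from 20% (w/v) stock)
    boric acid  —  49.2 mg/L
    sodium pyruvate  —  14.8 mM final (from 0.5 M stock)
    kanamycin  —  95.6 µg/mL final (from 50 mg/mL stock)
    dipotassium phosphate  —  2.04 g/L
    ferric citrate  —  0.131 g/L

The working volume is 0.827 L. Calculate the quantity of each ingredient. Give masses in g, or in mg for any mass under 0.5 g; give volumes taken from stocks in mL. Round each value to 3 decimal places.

Working volume: 0.827 L.
sodium succinate: C1V1 = C2V2 → 0.942% ÷ 20% × 827 mL = 38.952 mL
boric acid: 49.2 mg/L × 0.827 L = 40.688 mg
sodium pyruvate: C1V1 = C2V2 → 14.8 mM × 827 mL ÷ 500 mM = 24.479 mL
kanamycin: V = C2·V2/C1 = 95.6 µg/mL × 827 mL ÷ 50000 µg/mL = 1.581 mL
dipotassium phosphate: 2.04 g/L × 0.827 L = 1.687 g
ferric citrate: 0.131 g/L × 0.827 L = 0.108337 g = 108.337 mg

sodium succinate 38.952 mL; boric acid 40.688 mg; sodium pyruvate 24.479 mL; kanamycin 1.581 mL; dipotassium phosphate 1.687 g; ferric citrate 108.337 mg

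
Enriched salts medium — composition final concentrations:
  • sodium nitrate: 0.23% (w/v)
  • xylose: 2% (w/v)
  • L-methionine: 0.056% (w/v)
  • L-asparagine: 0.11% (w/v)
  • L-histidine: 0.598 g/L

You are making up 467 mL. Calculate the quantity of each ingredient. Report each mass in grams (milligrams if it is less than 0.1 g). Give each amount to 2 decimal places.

Target volume = 467 mL = 0.467 L.
sodium nitrate: 0.23 g per 100 mL × 467 mL ÷ 100 = 1.07 g
xylose: 2% w/v = 20 g/L → 20 × 0.467 L = 9.34 g
L-methionine: 0.056 g per 100 mL × 467 mL ÷ 100 = 0.26 g
L-asparagine: 0.11 g per 100 mL × 467 mL ÷ 100 = 0.51 g
L-histidine: 0.598 g/L × 0.467 L = 0.28 g

sodium nitrate 1.07 g; xylose 9.34 g; L-methionine 0.26 g; L-asparagine 0.51 g; L-histidine 0.28 g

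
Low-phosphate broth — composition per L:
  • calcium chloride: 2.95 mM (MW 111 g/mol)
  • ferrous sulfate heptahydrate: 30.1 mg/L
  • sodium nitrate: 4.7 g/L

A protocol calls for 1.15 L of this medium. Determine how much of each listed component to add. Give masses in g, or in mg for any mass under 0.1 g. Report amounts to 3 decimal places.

calcium chloride 0.377 g; ferrous sulfate heptahydrate 34.615 mg; sodium nitrate 5.405 g

Working volume: 1.15 L.
calcium chloride: 2.95 mmol/L × 111 g/mol × 1.15 L ÷ 1000 = 0.377 g
ferrous sulfate heptahydrate: 30.1 mg/L × 1.15 L = 34.615 mg
sodium nitrate: 4.7 g/L × 1.15 L = 5.405 g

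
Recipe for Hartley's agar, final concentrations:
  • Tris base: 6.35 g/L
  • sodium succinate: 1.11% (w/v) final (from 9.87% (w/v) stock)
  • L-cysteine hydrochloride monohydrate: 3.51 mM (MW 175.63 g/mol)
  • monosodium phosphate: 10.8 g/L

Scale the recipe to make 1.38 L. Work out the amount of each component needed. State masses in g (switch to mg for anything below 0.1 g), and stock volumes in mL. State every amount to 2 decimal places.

Tris base 8.76 g; sodium succinate 155.20 mL; L-cysteine hydrochloride monohydrate 0.85 g; monosodium phosphate 14.90 g

Working volume: 1.38 L.
Tris base: 6.35 g/L × 1.38 L = 8.76 g
sodium succinate: dilute stock: 1.11% ÷ 9.87% × 1380 mL = 155.20 mL
L-cysteine hydrochloride monohydrate: 3.51 mmol/L × 175.63 g/mol × 1.38 L ÷ 1000 = 0.85 g
monosodium phosphate: 10.8 g/L × 1.38 L = 14.90 g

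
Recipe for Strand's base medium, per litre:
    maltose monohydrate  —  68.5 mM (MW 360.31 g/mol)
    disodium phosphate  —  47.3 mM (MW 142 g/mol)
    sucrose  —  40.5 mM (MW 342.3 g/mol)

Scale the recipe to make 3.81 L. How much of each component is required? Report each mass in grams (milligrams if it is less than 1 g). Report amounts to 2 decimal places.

Working volume: 3.81 L.
maltose monohydrate: 68.5 mmol/L × 360.31 g/mol × 3.81 L ÷ 1000 = 94.04 g
disodium phosphate: 47.3 mmol/L × 142 g/mol × 3.81 L ÷ 1000 = 25.59 g
sucrose: 40.5 mmol/L × 342.3 g/mol × 3.81 L ÷ 1000 = 52.82 g

maltose monohydrate 94.04 g; disodium phosphate 25.59 g; sucrose 52.82 g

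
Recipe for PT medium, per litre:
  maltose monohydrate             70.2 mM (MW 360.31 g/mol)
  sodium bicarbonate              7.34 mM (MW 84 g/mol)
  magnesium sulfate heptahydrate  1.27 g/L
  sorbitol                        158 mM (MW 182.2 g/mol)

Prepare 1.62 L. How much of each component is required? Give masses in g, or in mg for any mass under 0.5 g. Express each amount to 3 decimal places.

Working volume: 1.62 L.
maltose monohydrate: 70.2 mmol/L × 360.31 g/mol × 1.62 L ÷ 1000 = 40.976 g
sodium bicarbonate: 7.34 mmol/L × 84 g/mol × 1.62 L ÷ 1000 = 0.999 g
magnesium sulfate heptahydrate: 1.27 g/L × 1.62 L = 2.057 g
sorbitol: 158 mmol/L × 182.2 g/mol × 1.62 L ÷ 1000 = 46.636 g

maltose monohydrate 40.976 g; sodium bicarbonate 0.999 g; magnesium sulfate heptahydrate 2.057 g; sorbitol 46.636 g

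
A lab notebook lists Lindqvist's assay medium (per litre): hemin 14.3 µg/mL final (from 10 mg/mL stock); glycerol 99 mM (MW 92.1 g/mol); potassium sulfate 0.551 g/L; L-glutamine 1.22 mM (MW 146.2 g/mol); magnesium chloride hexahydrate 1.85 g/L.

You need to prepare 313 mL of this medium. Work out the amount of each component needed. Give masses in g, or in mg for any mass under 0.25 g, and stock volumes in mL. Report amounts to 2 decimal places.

Working volume: 313 mL = 0.313 L.
hemin: C1V1 = C2V2 → 14.3 µg/mL × 313 mL ÷ 10000 µg/mL = 0.45 mL
glycerol: 99 mmol/L × 92.1 g/mol × 0.313 L ÷ 1000 = 2.85 g
potassium sulfate: 0.551 g/L × 0.313 L = 0.172463 g = 172.46 mg
L-glutamine: 1.22 mmol/L × 146.2 mg/mmol × 0.313 L = 55.83 mg
magnesium chloride hexahydrate: 1.85 g/L × 0.313 L = 0.58 g

hemin 0.45 mL; glycerol 2.85 g; potassium sulfate 172.46 mg; L-glutamine 55.83 mg; magnesium chloride hexahydrate 0.58 g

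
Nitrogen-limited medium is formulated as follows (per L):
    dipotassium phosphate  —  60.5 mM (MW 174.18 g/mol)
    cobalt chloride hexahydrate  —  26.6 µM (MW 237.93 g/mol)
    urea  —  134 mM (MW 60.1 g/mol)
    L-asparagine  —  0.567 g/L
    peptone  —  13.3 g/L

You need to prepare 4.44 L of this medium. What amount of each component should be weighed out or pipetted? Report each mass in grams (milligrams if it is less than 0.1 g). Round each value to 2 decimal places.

Scale factor relative to 1 L: 4.44.
dipotassium phosphate: 60.5 mmol/L × 174.18 g/mol × 4.44 L ÷ 1000 = 46.79 g
cobalt chloride hexahydrate: 26.6 µmol/L × 237.93 g/mol × 4.44 L ÷ 1000 = 28.10 mg
urea: 134 mmol/L × 60.1 g/mol × 4.44 L ÷ 1000 = 35.76 g
L-asparagine: 0.567 g/L × 4.44 L = 2.52 g
peptone: 13.3 g/L × 4.44 L = 59.05 g

dipotassium phosphate 46.79 g; cobalt chloride hexahydrate 28.10 mg; urea 35.76 g; L-asparagine 2.52 g; peptone 59.05 g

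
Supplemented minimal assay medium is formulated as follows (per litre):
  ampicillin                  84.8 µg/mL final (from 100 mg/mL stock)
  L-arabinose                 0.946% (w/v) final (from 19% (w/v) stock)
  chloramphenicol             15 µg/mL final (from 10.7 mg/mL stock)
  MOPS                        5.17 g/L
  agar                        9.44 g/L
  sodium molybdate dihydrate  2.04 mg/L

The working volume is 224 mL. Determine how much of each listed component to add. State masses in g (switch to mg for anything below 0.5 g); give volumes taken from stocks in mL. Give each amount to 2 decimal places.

Working volume: 224 mL = 0.224 L.
ampicillin: V = C2·V2/C1 = 84.8 µg/mL × 224 mL ÷ 100000 µg/mL = 0.19 mL
L-arabinose: V = C2·V2/C1 = 0.946% ÷ 19% × 224 mL = 11.15 mL
chloramphenicol: C1V1 = C2V2 → 15 µg/mL × 224 mL ÷ 10700 µg/mL = 0.31 mL
MOPS: 5.17 g/L × 0.224 L = 1.16 g
agar: 9.44 g/L × 0.224 L = 2.11 g
sodium molybdate dihydrate: 2.04 mg/L × 0.224 L = 0.46 mg

ampicillin 0.19 mL; L-arabinose 11.15 mL; chloramphenicol 0.31 mL; MOPS 1.16 g; agar 2.11 g; sodium molybdate dihydrate 0.46 mg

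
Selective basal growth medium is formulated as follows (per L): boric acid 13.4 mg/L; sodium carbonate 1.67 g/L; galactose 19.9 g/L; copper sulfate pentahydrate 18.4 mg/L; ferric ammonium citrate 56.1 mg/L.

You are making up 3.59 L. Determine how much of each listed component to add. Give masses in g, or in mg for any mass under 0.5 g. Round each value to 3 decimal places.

boric acid 48.106 mg; sodium carbonate 5.995 g; galactose 71.441 g; copper sulfate pentahydrate 66.056 mg; ferric ammonium citrate 201.399 mg

Scale factor relative to 1 L: 3.59.
boric acid: 13.4 mg/L × 3.59 L = 48.106 mg
sodium carbonate: 1.67 g/L × 3.59 L = 5.995 g
galactose: 19.9 g/L × 3.59 L = 71.441 g
copper sulfate pentahydrate: 18.4 mg/L × 3.59 L = 66.056 mg
ferric ammonium citrate: 56.1 mg/L × 3.59 L = 201.399 mg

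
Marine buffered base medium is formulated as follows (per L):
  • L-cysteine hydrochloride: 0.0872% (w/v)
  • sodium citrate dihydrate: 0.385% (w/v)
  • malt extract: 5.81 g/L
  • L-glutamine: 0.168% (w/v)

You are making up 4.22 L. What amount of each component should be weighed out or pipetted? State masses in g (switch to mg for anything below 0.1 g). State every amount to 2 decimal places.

Scale factor relative to 1 L: 4.22.
L-cysteine hydrochloride: 0.0872 g per 100 mL × 4220 mL ÷ 100 = 3.68 g
sodium citrate dihydrate: 0.385% w/v = 3.85 g/L → 3.85 × 4.22 L = 16.25 g
malt extract: 5.81 g/L × 4.22 L = 24.52 g
L-glutamine: 0.168 g per 100 mL × 4220 mL ÷ 100 = 7.09 g

L-cysteine hydrochloride 3.68 g; sodium citrate dihydrate 16.25 g; malt extract 24.52 g; L-glutamine 7.09 g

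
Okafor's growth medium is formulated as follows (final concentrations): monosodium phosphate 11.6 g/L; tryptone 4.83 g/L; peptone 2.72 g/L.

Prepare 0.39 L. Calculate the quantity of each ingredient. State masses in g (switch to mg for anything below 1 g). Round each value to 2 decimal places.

monosodium phosphate 4.52 g; tryptone 1.88 g; peptone 1.06 g

Working volume: 0.39 L.
monosodium phosphate: 11.6 g/L × 0.39 L = 4.52 g
tryptone: 4.83 g/L × 0.39 L = 1.88 g
peptone: 2.72 g/L × 0.39 L = 1.06 g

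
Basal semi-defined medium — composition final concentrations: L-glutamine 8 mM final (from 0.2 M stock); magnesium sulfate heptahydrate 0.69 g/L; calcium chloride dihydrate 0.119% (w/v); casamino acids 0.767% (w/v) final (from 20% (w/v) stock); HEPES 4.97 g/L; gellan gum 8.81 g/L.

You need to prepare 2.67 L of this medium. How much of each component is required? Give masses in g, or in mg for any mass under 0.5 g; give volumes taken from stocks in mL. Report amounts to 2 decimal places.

Working volume: 2.67 L.
L-glutamine: dilute stock: 8 mM × 2670 mL ÷ 200 mM = 106.80 mL
magnesium sulfate heptahydrate: 0.69 g/L × 2.67 L = 1.84 g
calcium chloride dihydrate: 0.119% w/v = 1.19 g/L → 1.19 × 2.67 L = 3.18 g
casamino acids: V = C2·V2/C1 = 0.767% ÷ 20% × 2670 mL = 102.39 mL
HEPES: 4.97 g/L × 2.67 L = 13.27 g
gellan gum: 8.81 g/L × 2.67 L = 23.52 g

L-glutamine 106.80 mL; magnesium sulfate heptahydrate 1.84 g; calcium chloride dihydrate 3.18 g; casamino acids 102.39 mL; HEPES 13.27 g; gellan gum 23.52 g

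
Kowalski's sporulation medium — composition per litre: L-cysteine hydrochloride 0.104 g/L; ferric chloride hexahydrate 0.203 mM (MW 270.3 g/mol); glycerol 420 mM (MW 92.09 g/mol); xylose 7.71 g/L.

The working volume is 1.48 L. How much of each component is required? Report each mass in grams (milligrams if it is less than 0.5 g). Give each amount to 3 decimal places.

Working volume: 1.48 L.
L-cysteine hydrochloride: 0.104 g/L × 1.48 L = 0.15392 g = 153.920 mg
ferric chloride hexahydrate: 0.203 mmol/L × 270.3 mg/mmol × 1.48 L = 81.209 mg
glycerol: 420 mmol/L × 92.09 g/mol × 1.48 L ÷ 1000 = 57.243 g
xylose: 7.71 g/L × 1.48 L = 11.411 g

L-cysteine hydrochloride 153.920 mg; ferric chloride hexahydrate 81.209 mg; glycerol 57.243 g; xylose 11.411 g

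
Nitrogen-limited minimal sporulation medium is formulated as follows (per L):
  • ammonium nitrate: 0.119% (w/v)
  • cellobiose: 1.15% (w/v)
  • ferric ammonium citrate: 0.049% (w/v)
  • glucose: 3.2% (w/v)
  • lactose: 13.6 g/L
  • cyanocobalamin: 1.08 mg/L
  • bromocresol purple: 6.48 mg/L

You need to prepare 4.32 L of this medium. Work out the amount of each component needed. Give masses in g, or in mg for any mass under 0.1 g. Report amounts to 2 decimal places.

ammonium nitrate 5.14 g; cellobiose 49.68 g; ferric ammonium citrate 2.12 g; glucose 138.24 g; lactose 58.75 g; cyanocobalamin 4.67 mg; bromocresol purple 27.99 mg

Scale factor relative to 1 L: 4.32.
ammonium nitrate: 0.119 g per 100 mL × 4320 mL ÷ 100 = 5.14 g
cellobiose: 1.15% w/v = 11.5 g/L → 11.5 × 4.32 L = 49.68 g
ferric ammonium citrate: 0.049% w/v = 0.49 g/L → 0.49 × 4.32 L = 2.12 g
glucose: 3.2 g per 100 mL × 4320 mL ÷ 100 = 138.24 g
lactose: 13.6 g/L × 4.32 L = 58.75 g
cyanocobalamin: 1.08 mg/L × 4.32 L = 4.67 mg
bromocresol purple: 6.48 mg/L × 4.32 L = 27.99 mg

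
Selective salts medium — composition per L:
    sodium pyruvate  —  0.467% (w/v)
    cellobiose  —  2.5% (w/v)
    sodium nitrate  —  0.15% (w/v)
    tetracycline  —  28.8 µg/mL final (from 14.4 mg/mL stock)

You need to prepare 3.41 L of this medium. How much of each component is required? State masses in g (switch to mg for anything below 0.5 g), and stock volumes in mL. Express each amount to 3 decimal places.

Working volume: 3.41 L.
sodium pyruvate: 0.467% w/v = 4.67 g/L → 4.67 × 3.41 L = 15.925 g
cellobiose: 2.5% w/v = 25 g/L → 25 × 3.41 L = 85.250 g
sodium nitrate: 0.15 g per 100 mL × 3410 mL ÷ 100 = 5.115 g
tetracycline: dilute stock: 28.8 µg/mL × 3410 mL ÷ 14400 µg/mL = 6.820 mL

sodium pyruvate 15.925 g; cellobiose 85.250 g; sodium nitrate 5.115 g; tetracycline 6.820 mL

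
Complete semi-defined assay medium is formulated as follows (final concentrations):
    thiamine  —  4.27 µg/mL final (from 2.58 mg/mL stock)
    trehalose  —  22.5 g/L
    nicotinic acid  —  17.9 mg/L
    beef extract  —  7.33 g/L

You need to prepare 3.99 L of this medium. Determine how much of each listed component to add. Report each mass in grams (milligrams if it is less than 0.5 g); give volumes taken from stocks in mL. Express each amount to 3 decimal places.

thiamine 6.604 mL; trehalose 89.775 g; nicotinic acid 71.421 mg; beef extract 29.247 g

Working volume: 3.99 L.
thiamine: C1V1 = C2V2 → 4.27 µg/mL × 3990 mL ÷ 2580 µg/mL = 6.604 mL
trehalose: 22.5 g/L × 3.99 L = 89.775 g
nicotinic acid: 17.9 mg/L × 3.99 L = 71.421 mg
beef extract: 7.33 g/L × 3.99 L = 29.247 g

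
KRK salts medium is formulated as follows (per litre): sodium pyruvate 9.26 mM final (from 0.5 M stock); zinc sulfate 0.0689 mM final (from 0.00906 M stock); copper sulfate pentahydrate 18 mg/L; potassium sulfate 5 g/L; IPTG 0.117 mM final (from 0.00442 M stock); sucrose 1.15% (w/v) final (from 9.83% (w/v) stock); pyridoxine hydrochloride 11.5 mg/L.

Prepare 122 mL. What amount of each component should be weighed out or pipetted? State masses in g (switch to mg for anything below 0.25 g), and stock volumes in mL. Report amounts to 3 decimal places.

Target volume = 122 mL = 0.122 L.
sodium pyruvate: V = C2·V2/C1 = 9.26 mM × 122 mL ÷ 500 mM = 2.259 mL
zinc sulfate: dilute stock: 0.0689 mM × 122 mL ÷ 9.06 mM = 0.928 mL
copper sulfate pentahydrate: 18 mg/L × 0.122 L = 2.196 mg
potassium sulfate: 5 g/L × 0.122 L = 0.610 g
IPTG: V = C2·V2/C1 = 0.117 mM × 122 mL ÷ 4.42 mM = 3.229 mL
sucrose: C1V1 = C2V2 → 1.15% ÷ 9.83% × 122 mL = 14.273 mL
pyridoxine hydrochloride: 11.5 mg/L × 0.122 L = 1.403 mg

sodium pyruvate 2.259 mL; zinc sulfate 0.928 mL; copper sulfate pentahydrate 2.196 mg; potassium sulfate 0.610 g; IPTG 3.229 mL; sucrose 14.273 mL; pyridoxine hydrochloride 1.403 mg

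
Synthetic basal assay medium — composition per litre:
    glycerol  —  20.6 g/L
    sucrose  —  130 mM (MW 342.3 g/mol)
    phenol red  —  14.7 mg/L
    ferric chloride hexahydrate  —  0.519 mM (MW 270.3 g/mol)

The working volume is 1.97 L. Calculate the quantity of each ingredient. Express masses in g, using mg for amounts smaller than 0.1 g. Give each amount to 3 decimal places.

glycerol 40.582 g; sucrose 87.663 g; phenol red 28.959 mg; ferric chloride hexahydrate 0.276 g

Scale factor relative to 1 L: 1.97.
glycerol: 20.6 g/L × 1.97 L = 40.582 g
sucrose: 130 mmol/L × 342.3 g/mol × 1.97 L ÷ 1000 = 87.663 g
phenol red: 14.7 mg/L × 1.97 L = 28.959 mg
ferric chloride hexahydrate: 0.519 mmol/L × 270.3 g/mol × 1.97 L ÷ 1000 = 0.276 g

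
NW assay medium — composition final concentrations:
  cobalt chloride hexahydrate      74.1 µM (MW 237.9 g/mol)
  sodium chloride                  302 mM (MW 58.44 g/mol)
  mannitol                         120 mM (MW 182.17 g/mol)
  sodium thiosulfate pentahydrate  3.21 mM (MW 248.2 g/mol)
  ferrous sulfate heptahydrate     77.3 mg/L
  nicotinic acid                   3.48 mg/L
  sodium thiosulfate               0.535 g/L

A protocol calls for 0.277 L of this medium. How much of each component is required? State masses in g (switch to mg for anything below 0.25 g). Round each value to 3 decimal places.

Scale factor relative to 1 L: 0.277.
cobalt chloride hexahydrate: 74.1 µmol/L × 237.9 g/mol × 0.277 L ÷ 1000 = 4.883 mg
sodium chloride: 302 mmol/L × 58.44 g/mol × 0.277 L ÷ 1000 = 4.889 g
mannitol: 120 mmol/L × 182.17 g/mol × 0.277 L ÷ 1000 = 6.055 g
sodium thiosulfate pentahydrate: 3.21 mmol/L × 248.2 mg/mmol × 0.277 L = 220.692 mg
ferrous sulfate heptahydrate: 77.3 mg/L × 0.277 L = 21.412 mg
nicotinic acid: 3.48 mg/L × 0.277 L = 0.964 mg
sodium thiosulfate: 0.535 g/L × 0.277 L = 0.148195 g = 148.195 mg

cobalt chloride hexahydrate 4.883 mg; sodium chloride 4.889 g; mannitol 6.055 g; sodium thiosulfate pentahydrate 220.692 mg; ferrous sulfate heptahydrate 21.412 mg; nicotinic acid 0.964 mg; sodium thiosulfate 148.195 mg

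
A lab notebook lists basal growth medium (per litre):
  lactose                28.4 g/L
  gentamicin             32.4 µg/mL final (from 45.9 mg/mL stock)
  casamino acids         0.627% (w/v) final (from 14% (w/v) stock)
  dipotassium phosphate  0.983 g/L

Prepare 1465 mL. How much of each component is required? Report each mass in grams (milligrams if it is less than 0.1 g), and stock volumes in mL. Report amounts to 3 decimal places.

lactose 41.606 g; gentamicin 1.034 mL; casamino acids 65.611 mL; dipotassium phosphate 1.440 g

Working volume: 1465 mL = 1.465 L.
lactose: 28.4 g/L × 1.465 L = 41.606 g
gentamicin: V = C2·V2/C1 = 32.4 µg/mL × 1465 mL ÷ 45900 µg/mL = 1.034 mL
casamino acids: dilute stock: 0.627% ÷ 14% × 1465 mL = 65.611 mL
dipotassium phosphate: 0.983 g/L × 1.465 L = 1.440 g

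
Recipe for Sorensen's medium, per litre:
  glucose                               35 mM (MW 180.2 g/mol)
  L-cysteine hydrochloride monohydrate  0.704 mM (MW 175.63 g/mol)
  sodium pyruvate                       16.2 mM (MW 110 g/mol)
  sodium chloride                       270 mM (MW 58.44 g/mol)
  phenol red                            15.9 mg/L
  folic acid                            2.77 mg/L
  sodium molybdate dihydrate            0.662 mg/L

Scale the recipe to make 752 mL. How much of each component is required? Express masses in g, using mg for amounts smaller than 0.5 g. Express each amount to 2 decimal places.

glucose 4.74 g; L-cysteine hydrochloride monohydrate 92.98 mg; sodium pyruvate 1.34 g; sodium chloride 11.87 g; phenol red 11.96 mg; folic acid 2.08 mg; sodium molybdate dihydrate 0.50 mg

Working volume: 752 mL = 0.752 L.
glucose: 35 mmol/L × 180.2 g/mol × 0.752 L ÷ 1000 = 4.74 g
L-cysteine hydrochloride monohydrate: 0.704 mmol/L × 175.63 mg/mmol × 0.752 L = 92.98 mg
sodium pyruvate: 16.2 mmol/L × 110 g/mol × 0.752 L ÷ 1000 = 1.34 g
sodium chloride: 270 mmol/L × 58.44 g/mol × 0.752 L ÷ 1000 = 11.87 g
phenol red: 15.9 mg/L × 0.752 L = 11.96 mg
folic acid: 2.77 mg/L × 0.752 L = 2.08 mg
sodium molybdate dihydrate: 0.662 mg/L × 0.752 L = 0.50 mg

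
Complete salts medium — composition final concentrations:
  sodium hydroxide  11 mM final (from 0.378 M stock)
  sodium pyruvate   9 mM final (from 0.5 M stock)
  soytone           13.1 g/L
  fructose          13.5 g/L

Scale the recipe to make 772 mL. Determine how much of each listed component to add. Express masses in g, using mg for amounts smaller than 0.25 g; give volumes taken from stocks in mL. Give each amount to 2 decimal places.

Scale factor relative to 1 L: 0.772.
sodium hydroxide: C1V1 = C2V2 → 11 mM × 772 mL ÷ 378 mM = 22.47 mL
sodium pyruvate: dilute stock: 9 mM × 772 mL ÷ 500 mM = 13.90 mL
soytone: 13.1 g/L × 0.772 L = 10.11 g
fructose: 13.5 g/L × 0.772 L = 10.42 g

sodium hydroxide 22.47 mL; sodium pyruvate 13.90 mL; soytone 10.11 g; fructose 10.42 g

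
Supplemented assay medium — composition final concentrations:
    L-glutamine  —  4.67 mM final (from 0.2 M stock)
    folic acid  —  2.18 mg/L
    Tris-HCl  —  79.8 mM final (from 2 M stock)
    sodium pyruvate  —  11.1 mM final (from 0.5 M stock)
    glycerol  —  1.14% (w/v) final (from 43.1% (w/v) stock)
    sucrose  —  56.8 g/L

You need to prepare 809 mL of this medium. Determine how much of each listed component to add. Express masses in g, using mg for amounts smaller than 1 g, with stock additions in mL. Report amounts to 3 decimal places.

Target volume = 809 mL = 0.809 L.
L-glutamine: V = C2·V2/C1 = 4.67 mM × 809 mL ÷ 200 mM = 18.890 mL
folic acid: 2.18 mg/L × 0.809 L = 1.764 mg
Tris-HCl: V = C2·V2/C1 = 79.8 mM × 809 mL ÷ 2000 mM = 32.279 mL
sodium pyruvate: dilute stock: 11.1 mM × 809 mL ÷ 500 mM = 17.960 mL
glycerol: V = C2·V2/C1 = 1.14% ÷ 43.1% × 809 mL = 21.398 mL
sucrose: 56.8 g/L × 0.809 L = 45.951 g

L-glutamine 18.890 mL; folic acid 1.764 mg; Tris-HCl 32.279 mL; sodium pyruvate 17.960 mL; glycerol 21.398 mL; sucrose 45.951 g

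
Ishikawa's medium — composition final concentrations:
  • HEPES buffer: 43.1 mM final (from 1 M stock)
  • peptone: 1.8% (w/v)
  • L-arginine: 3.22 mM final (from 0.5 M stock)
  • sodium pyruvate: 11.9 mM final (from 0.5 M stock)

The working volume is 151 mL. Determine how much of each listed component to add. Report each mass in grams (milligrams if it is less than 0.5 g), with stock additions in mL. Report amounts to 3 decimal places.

Target volume = 151 mL = 0.151 L.
HEPES buffer: dilute stock: 43.1 mM × 151 mL ÷ 1000 mM = 6.508 mL
peptone: 1.8 g per 100 mL × 151 mL ÷ 100 = 2.718 g
L-arginine: C1V1 = C2V2 → 3.22 mM × 151 mL ÷ 500 mM = 0.972 mL
sodium pyruvate: V = C2·V2/C1 = 11.9 mM × 151 mL ÷ 500 mM = 3.594 mL

HEPES buffer 6.508 mL; peptone 2.718 g; L-arginine 0.972 mL; sodium pyruvate 3.594 mL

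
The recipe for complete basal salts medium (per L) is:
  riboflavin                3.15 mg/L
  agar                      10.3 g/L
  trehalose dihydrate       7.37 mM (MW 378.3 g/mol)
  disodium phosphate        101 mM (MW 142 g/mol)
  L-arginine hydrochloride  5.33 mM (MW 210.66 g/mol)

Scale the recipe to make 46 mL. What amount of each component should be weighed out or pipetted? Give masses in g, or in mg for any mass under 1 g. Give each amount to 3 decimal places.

riboflavin 0.145 mg; agar 473.800 mg; trehalose dihydrate 128.251 mg; disodium phosphate 659.732 mg; L-arginine hydrochloride 51.650 mg

Target volume = 46 mL = 0.046 L.
riboflavin: 3.15 mg/L × 0.046 L = 0.145 mg
agar: 10.3 g/L × 0.046 L = 0.4738 g = 473.800 mg
trehalose dihydrate: 7.37 mmol/L × 378.3 mg/mmol × 0.046 L = 128.251 mg
disodium phosphate: 101 mmol/L × 142 mg/mmol × 0.046 L = 659.732 mg
L-arginine hydrochloride: 5.33 mmol/L × 210.66 mg/mmol × 0.046 L = 51.650 mg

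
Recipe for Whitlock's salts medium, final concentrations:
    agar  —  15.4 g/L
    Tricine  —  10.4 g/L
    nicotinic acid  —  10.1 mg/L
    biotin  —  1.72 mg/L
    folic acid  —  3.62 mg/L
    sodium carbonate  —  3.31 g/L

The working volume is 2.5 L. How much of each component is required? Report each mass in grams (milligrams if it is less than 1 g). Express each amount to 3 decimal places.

Working volume: 2.5 L.
agar: 15.4 g/L × 2.5 L = 38.500 g
Tricine: 10.4 g/L × 2.5 L = 26.000 g
nicotinic acid: 10.1 mg/L × 2.5 L = 25.250 mg
biotin: 1.72 mg/L × 2.5 L = 4.300 mg
folic acid: 3.62 mg/L × 2.5 L = 9.050 mg
sodium carbonate: 3.31 g/L × 2.5 L = 8.275 g

agar 38.500 g; Tricine 26.000 g; nicotinic acid 25.250 mg; biotin 4.300 mg; folic acid 9.050 mg; sodium carbonate 8.275 g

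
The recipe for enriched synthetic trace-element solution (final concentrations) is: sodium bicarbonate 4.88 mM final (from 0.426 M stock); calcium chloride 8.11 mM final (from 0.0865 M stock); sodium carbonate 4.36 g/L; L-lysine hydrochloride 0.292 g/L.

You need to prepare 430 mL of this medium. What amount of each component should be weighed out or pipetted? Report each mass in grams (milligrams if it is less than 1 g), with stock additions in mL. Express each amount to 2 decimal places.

Scale factor relative to 1 L: 0.43.
sodium bicarbonate: C1V1 = C2V2 → 4.88 mM × 430 mL ÷ 426 mM = 4.93 mL
calcium chloride: dilute stock: 8.11 mM × 430 mL ÷ 86.5 mM = 40.32 mL
sodium carbonate: 4.36 g/L × 0.43 L = 1.87 g
L-lysine hydrochloride: 0.292 g/L × 0.43 L = 0.12556 g = 125.56 mg

sodium bicarbonate 4.93 mL; calcium chloride 40.32 mL; sodium carbonate 1.87 g; L-lysine hydrochloride 125.56 mg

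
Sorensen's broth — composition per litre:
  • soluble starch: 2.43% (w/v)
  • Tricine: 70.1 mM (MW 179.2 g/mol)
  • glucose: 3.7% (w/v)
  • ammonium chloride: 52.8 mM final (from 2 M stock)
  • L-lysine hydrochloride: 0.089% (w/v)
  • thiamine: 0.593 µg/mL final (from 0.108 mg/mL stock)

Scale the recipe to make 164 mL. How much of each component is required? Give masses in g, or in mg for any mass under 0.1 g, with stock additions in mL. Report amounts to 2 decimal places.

soluble starch 3.99 g; Tricine 2.06 g; glucose 6.07 g; ammonium chloride 4.33 mL; L-lysine hydrochloride 0.15 g; thiamine 0.90 mL

Working volume: 164 mL = 0.164 L.
soluble starch: 2.43 g per 100 mL × 164 mL ÷ 100 = 3.99 g
Tricine: 70.1 mmol/L × 179.2 g/mol × 0.164 L ÷ 1000 = 2.06 g
glucose: 3.7 g per 100 mL × 164 mL ÷ 100 = 6.07 g
ammonium chloride: dilute stock: 52.8 mM × 164 mL ÷ 2000 mM = 4.33 mL
L-lysine hydrochloride: 0.089% w/v = 0.89 g/L → 0.89 × 0.164 L = 0.15 g
thiamine: V = C2·V2/C1 = 0.593 µg/mL × 164 mL ÷ 108 µg/mL = 0.90 mL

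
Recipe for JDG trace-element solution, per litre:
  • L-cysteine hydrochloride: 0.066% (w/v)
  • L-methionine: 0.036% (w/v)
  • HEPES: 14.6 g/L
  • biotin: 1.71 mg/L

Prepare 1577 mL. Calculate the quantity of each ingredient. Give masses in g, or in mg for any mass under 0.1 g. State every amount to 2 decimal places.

Scale factor relative to 1 L: 1.577.
L-cysteine hydrochloride: 0.066% w/v = 0.66 g/L → 0.66 × 1.577 L = 1.04 g
L-methionine: 0.036 g per 100 mL × 1577 mL ÷ 100 = 0.57 g
HEPES: 14.6 g/L × 1.577 L = 23.02 g
biotin: 1.71 mg/L × 1.577 L = 2.70 mg

L-cysteine hydrochloride 1.04 g; L-methionine 0.57 g; HEPES 23.02 g; biotin 2.70 mg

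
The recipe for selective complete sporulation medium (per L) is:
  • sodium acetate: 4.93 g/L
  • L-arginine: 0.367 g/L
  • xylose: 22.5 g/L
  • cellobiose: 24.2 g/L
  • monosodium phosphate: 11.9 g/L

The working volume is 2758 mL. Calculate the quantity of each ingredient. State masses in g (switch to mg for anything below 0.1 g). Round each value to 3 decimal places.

sodium acetate 13.597 g; L-arginine 1.012 g; xylose 62.055 g; cellobiose 66.744 g; monosodium phosphate 32.820 g

Scale factor relative to 1 L: 2.758.
sodium acetate: 4.93 g/L × 2.758 L = 13.597 g
L-arginine: 0.367 g/L × 2.758 L = 1.012 g
xylose: 22.5 g/L × 2.758 L = 62.055 g
cellobiose: 24.2 g/L × 2.758 L = 66.744 g
monosodium phosphate: 11.9 g/L × 2.758 L = 32.820 g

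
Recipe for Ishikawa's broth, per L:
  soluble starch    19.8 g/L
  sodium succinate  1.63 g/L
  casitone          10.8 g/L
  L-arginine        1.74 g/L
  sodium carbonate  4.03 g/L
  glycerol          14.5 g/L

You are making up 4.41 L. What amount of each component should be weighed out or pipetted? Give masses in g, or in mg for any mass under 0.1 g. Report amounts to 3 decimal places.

Scale factor relative to 1 L: 4.41.
soluble starch: 19.8 g/L × 4.41 L = 87.318 g
sodium succinate: 1.63 g/L × 4.41 L = 7.188 g
casitone: 10.8 g/L × 4.41 L = 47.628 g
L-arginine: 1.74 g/L × 4.41 L = 7.673 g
sodium carbonate: 4.03 g/L × 4.41 L = 17.772 g
glycerol: 14.5 g/L × 4.41 L = 63.945 g

soluble starch 87.318 g; sodium succinate 7.188 g; casitone 47.628 g; L-arginine 7.673 g; sodium carbonate 17.772 g; glycerol 63.945 g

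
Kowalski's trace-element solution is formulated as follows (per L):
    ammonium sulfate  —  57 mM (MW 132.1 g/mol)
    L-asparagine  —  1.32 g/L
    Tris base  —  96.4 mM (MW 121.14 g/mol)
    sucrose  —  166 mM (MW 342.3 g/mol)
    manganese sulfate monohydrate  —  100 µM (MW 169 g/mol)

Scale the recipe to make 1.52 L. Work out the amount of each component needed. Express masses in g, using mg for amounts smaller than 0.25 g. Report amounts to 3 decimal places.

ammonium sulfate 11.445 g; L-asparagine 2.006 g; Tris base 17.750 g; sucrose 86.369 g; manganese sulfate monohydrate 25.688 mg

Working volume: 1.52 L.
ammonium sulfate: 57 mmol/L × 132.1 g/mol × 1.52 L ÷ 1000 = 11.445 g
L-asparagine: 1.32 g/L × 1.52 L = 2.006 g
Tris base: 96.4 mmol/L × 121.14 g/mol × 1.52 L ÷ 1000 = 17.750 g
sucrose: 166 mmol/L × 342.3 g/mol × 1.52 L ÷ 1000 = 86.369 g
manganese sulfate monohydrate: 100 µmol/L × 169 g/mol × 1.52 L ÷ 1000 = 25.688 mg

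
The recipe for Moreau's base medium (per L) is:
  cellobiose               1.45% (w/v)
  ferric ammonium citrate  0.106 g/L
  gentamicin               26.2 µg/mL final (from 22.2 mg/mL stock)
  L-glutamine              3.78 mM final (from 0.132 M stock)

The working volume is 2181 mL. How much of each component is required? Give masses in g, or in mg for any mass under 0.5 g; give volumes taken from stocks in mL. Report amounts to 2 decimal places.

cellobiose 31.62 g; ferric ammonium citrate 231.19 mg; gentamicin 2.57 mL; L-glutamine 62.46 mL

Scale factor relative to 1 L: 2.181.
cellobiose: 1.45 g per 100 mL × 2181 mL ÷ 100 = 31.62 g
ferric ammonium citrate: 0.106 g/L × 2.181 L = 0.231186 g = 231.19 mg
gentamicin: dilute stock: 26.2 µg/mL × 2181 mL ÷ 22200 µg/mL = 2.57 mL
L-glutamine: V = C2·V2/C1 = 3.78 mM × 2181 mL ÷ 132 mM = 62.46 mL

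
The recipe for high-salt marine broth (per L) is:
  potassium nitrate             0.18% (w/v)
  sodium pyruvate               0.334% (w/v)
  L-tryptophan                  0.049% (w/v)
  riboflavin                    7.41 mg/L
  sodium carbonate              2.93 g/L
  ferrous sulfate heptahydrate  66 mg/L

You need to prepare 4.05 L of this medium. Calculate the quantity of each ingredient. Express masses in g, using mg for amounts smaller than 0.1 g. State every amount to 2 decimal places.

potassium nitrate 7.29 g; sodium pyruvate 13.53 g; L-tryptophan 1.98 g; riboflavin 30.01 mg; sodium carbonate 11.87 g; ferrous sulfate heptahydrate 0.27 g

Working volume: 4.05 L.
potassium nitrate: 0.18 g per 100 mL × 4050 mL ÷ 100 = 7.29 g
sodium pyruvate: 0.334 g per 100 mL × 4050 mL ÷ 100 = 13.53 g
L-tryptophan: 0.049 g per 100 mL × 4050 mL ÷ 100 = 1.98 g
riboflavin: 7.41 mg/L × 4.05 L = 30.01 mg
sodium carbonate: 2.93 g/L × 4.05 L = 11.87 g
ferrous sulfate heptahydrate: 66 mg/L × 4.05 L = 267.3 mg = 0.27 g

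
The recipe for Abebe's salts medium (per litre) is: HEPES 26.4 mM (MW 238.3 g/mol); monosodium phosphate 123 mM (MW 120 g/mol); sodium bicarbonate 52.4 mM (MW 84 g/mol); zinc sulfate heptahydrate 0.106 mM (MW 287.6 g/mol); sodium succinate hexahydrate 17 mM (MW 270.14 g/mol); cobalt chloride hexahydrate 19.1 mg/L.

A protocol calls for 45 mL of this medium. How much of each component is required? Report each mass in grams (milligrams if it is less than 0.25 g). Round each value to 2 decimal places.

Scale factor relative to 1 L: 0.045.
HEPES: 26.4 mmol/L × 238.3 g/mol × 0.045 L ÷ 1000 = 0.28 g
monosodium phosphate: 123 mmol/L × 120 g/mol × 0.045 L ÷ 1000 = 0.66 g
sodium bicarbonate: 52.4 mmol/L × 84 mg/mmol × 0.045 L = 198.07 mg
zinc sulfate heptahydrate: 0.106 mmol/L × 287.6 mg/mmol × 0.045 L = 1.37 mg
sodium succinate hexahydrate: 17 mmol/L × 270.14 mg/mmol × 0.045 L = 206.66 mg
cobalt chloride hexahydrate: 19.1 mg/L × 0.045 L = 0.86 mg

HEPES 0.28 g; monosodium phosphate 0.66 g; sodium bicarbonate 198.07 mg; zinc sulfate heptahydrate 1.37 mg; sodium succinate hexahydrate 206.66 mg; cobalt chloride hexahydrate 0.86 mg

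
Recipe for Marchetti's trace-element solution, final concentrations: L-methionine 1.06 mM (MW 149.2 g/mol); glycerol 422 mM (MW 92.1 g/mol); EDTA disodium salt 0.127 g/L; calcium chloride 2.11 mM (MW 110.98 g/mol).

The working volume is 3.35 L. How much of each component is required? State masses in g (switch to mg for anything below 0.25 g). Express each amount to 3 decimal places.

L-methionine 0.530 g; glycerol 130.202 g; EDTA disodium salt 0.425 g; calcium chloride 0.784 g

Scale factor relative to 1 L: 3.35.
L-methionine: 1.06 mmol/L × 149.2 g/mol × 3.35 L ÷ 1000 = 0.530 g
glycerol: 422 mmol/L × 92.1 g/mol × 3.35 L ÷ 1000 = 130.202 g
EDTA disodium salt: 0.127 g/L × 3.35 L = 0.425 g
calcium chloride: 2.11 mmol/L × 110.98 g/mol × 3.35 L ÷ 1000 = 0.784 g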